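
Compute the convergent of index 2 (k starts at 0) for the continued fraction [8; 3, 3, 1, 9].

Using pₖ = aₖpₖ₋₁ + pₖ₋₂, qₖ = aₖqₖ₋₁ + qₖ₋₂ (with p₋₁=1, p₋₂=0, q₋₁=0, q₋₂=1):
  k=0: a=8, p=8, q=1
  k=1: a=3, p=25, q=3
  k=2: a=3, p=83, q=10

83/10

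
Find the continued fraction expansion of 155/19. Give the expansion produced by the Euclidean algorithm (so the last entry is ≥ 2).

155 = 8×19 + 3
19 = 6×3 + 1
3 = 3×1 + 0  (stop)
So 155/19 = [8; 6, 3].

[8; 6, 3]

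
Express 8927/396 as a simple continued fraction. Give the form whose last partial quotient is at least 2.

8927 = 22·396 + 215
396 = 1·215 + 181
215 = 1·181 + 34
181 = 5·34 + 11
34 = 3·11 + 1
11 = 11·1 + 0  (stop)
So 8927/396 = [22; 1, 1, 5, 3, 11].

[22; 1, 1, 5, 3, 11]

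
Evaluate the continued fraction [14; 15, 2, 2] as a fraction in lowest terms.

1083/77

Using pₖ = aₖpₖ₋₁ + pₖ₋₂ and qₖ = aₖqₖ₋₁ + qₖ₋₂:
  k=0: a=14, p=14, q=1
  k=1: a=15, p=211, q=15
  k=2: a=2, p=436, q=31
  k=3: a=2, p=1083, q=77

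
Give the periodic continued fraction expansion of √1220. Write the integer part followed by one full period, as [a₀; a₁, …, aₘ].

[34; 1, 12, 1, 68]

a₀ = ⌊√1220⌋ = 34.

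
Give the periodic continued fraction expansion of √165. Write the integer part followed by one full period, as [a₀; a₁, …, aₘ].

a₀ = ⌊√165⌋ = 12.

[12; 1, 5, 2, 5, 1, 24]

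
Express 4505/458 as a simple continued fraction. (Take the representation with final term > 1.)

4505 = 9×458 + 383
458 = 1×383 + 75
383 = 5×75 + 8
75 = 9×8 + 3
8 = 2×3 + 2
3 = 1×2 + 1
2 = 2×1 + 0  (stop)
So 4505/458 = [9; 1, 5, 9, 2, 1, 2].

[9; 1, 5, 9, 2, 1, 2]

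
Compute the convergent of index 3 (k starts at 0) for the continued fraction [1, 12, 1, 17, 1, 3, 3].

Using pₖ = aₖpₖ₋₁ + pₖ₋₂, qₖ = aₖqₖ₋₁ + qₖ₋₂ (with p₋₁=1, p₋₂=0, q₋₁=0, q₋₂=1):
  k=0: a=1, p=1, q=1
  k=1: a=12, p=13, q=12
  k=2: a=1, p=14, q=13
  k=3: a=17, p=251, q=233

251/233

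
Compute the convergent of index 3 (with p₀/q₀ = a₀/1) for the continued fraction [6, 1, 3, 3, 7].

Using pₖ = aₖpₖ₋₁ + pₖ₋₂, qₖ = aₖqₖ₋₁ + qₖ₋₂ (with p₋₁=1, p₋₂=0, q₋₁=0, q₋₂=1):
  k=0: a=6, p=6, q=1
  k=1: a=1, p=7, q=1
  k=2: a=3, p=27, q=4
  k=3: a=3, p=88, q=13

88/13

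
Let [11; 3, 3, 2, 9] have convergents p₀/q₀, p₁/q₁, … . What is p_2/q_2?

113/10

Using pₖ = aₖpₖ₋₁ + pₖ₋₂, qₖ = aₖqₖ₋₁ + qₖ₋₂ (with p₋₁=1, p₋₂=0, q₋₁=0, q₋₂=1):
  k=0: a=11, p=11, q=1
  k=1: a=3, p=34, q=3
  k=2: a=3, p=113, q=10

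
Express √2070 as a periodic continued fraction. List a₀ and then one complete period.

a₀ = ⌊√2070⌋ = 45.
With m₀=0, d₀=1 and mₖ₊₁ = dₖaₖ − mₖ, dₖ₊₁ = (n − mₖ₊₁²)/dₖ, aₖ₊₁ = ⌊(a₀+mₖ₊₁)/dₖ₊₁⌋:
  k=1: m=45, d=45, a=2
  k=2: m=45, d=1, a=90
d=1 and a=2a₀=90 at k=2, so the next step gives (m, d) = (45, 45) again — its k=1 value — and the period has length 2.

[45; 2, 90]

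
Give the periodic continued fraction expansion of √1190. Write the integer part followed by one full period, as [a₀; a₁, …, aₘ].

a₀ = ⌊√1190⌋ = 34.
With m₀=0, d₀=1 and mₖ₊₁ = dₖaₖ − mₖ, dₖ₊₁ = (n − mₖ₊₁²)/dₖ, aₖ₊₁ = ⌊(a₀+mₖ₊₁)/dₖ₊₁⌋:
  k=1: m=34, d=34, a=2
  k=2: m=34, d=1, a=68
d=1 and a=2a₀=68 at k=2, so the next step gives (m, d) = (34, 34) again — its k=1 value — and the period has length 2.

[34; 2, 68]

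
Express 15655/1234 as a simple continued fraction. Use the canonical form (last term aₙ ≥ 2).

[12; 1, 2, 5, 3, 3, 7]

15655 = 12*1234 + 847
1234 = 1*847 + 387
847 = 2*387 + 73
387 = 5*73 + 22
73 = 3*22 + 7
22 = 3*7 + 1
7 = 7*1 + 0  (stop)
So 15655/1234 = [12; 1, 2, 5, 3, 3, 7].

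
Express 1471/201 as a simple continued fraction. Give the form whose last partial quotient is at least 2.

[7; 3, 7, 9]

1471 = 7×201 + 64
201 = 3×64 + 9
64 = 7×9 + 1
9 = 9×1 + 0  (stop)
So 1471/201 = [7; 3, 7, 9].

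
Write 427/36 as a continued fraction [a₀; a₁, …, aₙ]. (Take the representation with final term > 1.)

427 = 11*36 + 31
36 = 1*31 + 5
31 = 6*5 + 1
5 = 5*1 + 0  (stop)
So 427/36 = [11; 1, 6, 5].

[11; 1, 6, 5]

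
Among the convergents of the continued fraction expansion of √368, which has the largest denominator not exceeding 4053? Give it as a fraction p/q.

43949/2291

√368 = [19; 5, 2, 5, 38, …] (period length 4).
Convergents:
  p_0/q_0 = 19/1
  p_1/q_1 = 96/5
  p_2/q_2 = 211/11
  p_3/q_3 = 1151/60
  p_4/q_4 = 43949/2291
  p_5/q_5 = 220896/11515
q_4 = 2291 ≤ 4053 < 11515 = q_5, so the answer is 43949/2291.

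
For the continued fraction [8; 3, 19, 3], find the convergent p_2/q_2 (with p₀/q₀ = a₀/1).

Using pₖ = aₖpₖ₋₁ + pₖ₋₂, qₖ = aₖqₖ₋₁ + qₖ₋₂ (with p₋₁=1, p₋₂=0, q₋₁=0, q₋₂=1):
  k=0: a=8, p=8, q=1
  k=1: a=3, p=25, q=3
  k=2: a=19, p=483, q=58

483/58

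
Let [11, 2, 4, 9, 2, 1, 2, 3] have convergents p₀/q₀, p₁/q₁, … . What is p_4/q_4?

2003/175

Using pₖ = aₖpₖ₋₁ + pₖ₋₂, qₖ = aₖqₖ₋₁ + qₖ₋₂ (with p₋₁=1, p₋₂=0, q₋₁=0, q₋₂=1):
  k=0: a=11, p=11, q=1
  k=1: a=2, p=23, q=2
  k=2: a=4, p=103, q=9
  k=3: a=9, p=950, q=83
  k=4: a=2, p=2003, q=175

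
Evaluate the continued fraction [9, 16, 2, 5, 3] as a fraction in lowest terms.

Using pₖ = aₖpₖ₋₁ + pₖ₋₂ and qₖ = aₖqₖ₋₁ + qₖ₋₂:
  k=0: a=9, p=9, q=1
  k=1: a=16, p=145, q=16
  k=2: a=2, p=299, q=33
  k=3: a=5, p=1640, q=181
  k=4: a=3, p=5219, q=576

5219/576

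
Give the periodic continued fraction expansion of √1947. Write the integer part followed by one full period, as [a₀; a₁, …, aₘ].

a₀ = ⌊√1947⌋ = 44.
With m₀=0, d₀=1 and mₖ₊₁ = dₖaₖ − mₖ, dₖ₊₁ = (n − mₖ₊₁²)/dₖ, aₖ₊₁ = ⌊(a₀+mₖ₊₁)/dₖ₊₁⌋:
  k=1: m=44, d=11, a=8
  k=2: m=44, d=1, a=88
d=1 and a=2a₀=88 at k=2, so the next step gives (m, d) = (44, 11) again — its k=1 value — and the period has length 2.

[44; 8, 88]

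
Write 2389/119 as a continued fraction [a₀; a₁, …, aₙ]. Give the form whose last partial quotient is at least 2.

[20; 13, 4, 2]

2389 = 20·119 + 9
119 = 13·9 + 2
9 = 4·2 + 1
2 = 2·1 + 0  (stop)
So 2389/119 = [20; 13, 4, 2].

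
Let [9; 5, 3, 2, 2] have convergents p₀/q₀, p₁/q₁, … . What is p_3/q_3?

Using pₖ = aₖpₖ₋₁ + pₖ₋₂, qₖ = aₖqₖ₋₁ + qₖ₋₂ (with p₋₁=1, p₋₂=0, q₋₁=0, q₋₂=1):
  k=0: a=9, p=9, q=1
  k=1: a=5, p=46, q=5
  k=2: a=3, p=147, q=16
  k=3: a=2, p=340, q=37

340/37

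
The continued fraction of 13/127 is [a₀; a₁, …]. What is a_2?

13 = 0·127 + 13   →  a_0 = 0
127 = 9·13 + 10   →  a_1 = 9
13 = 1·10 + 3   →  a_2 = 1

1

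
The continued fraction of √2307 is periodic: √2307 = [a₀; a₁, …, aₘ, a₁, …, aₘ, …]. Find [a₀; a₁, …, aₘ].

[48; 32, 96]

a₀ = ⌊√2307⌋ = 48.
With m₀=0, d₀=1 and mₖ₊₁ = dₖaₖ − mₖ, dₖ₊₁ = (n − mₖ₊₁²)/dₖ, aₖ₊₁ = ⌊(a₀+mₖ₊₁)/dₖ₊₁⌋:
  k=1: m=48, d=3, a=32
  k=2: m=48, d=1, a=96
d=1 and a=2a₀=96 at k=2, so the next step gives (m, d) = (48, 3) again — its k=1 value — and the period has length 2.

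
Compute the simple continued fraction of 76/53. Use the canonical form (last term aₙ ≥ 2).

[1; 2, 3, 3, 2]

76 = 1*53 + 23
53 = 2*23 + 7
23 = 3*7 + 2
7 = 3*2 + 1
2 = 2*1 + 0  (stop)
So 76/53 = [1; 2, 3, 3, 2].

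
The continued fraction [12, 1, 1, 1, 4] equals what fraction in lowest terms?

177/14

Using pₖ = aₖpₖ₋₁ + pₖ₋₂ and qₖ = aₖqₖ₋₁ + qₖ₋₂:
  k=0: a=12, p=12, q=1
  k=1: a=1, p=13, q=1
  k=2: a=1, p=25, q=2
  k=3: a=1, p=38, q=3
  k=4: a=4, p=177, q=14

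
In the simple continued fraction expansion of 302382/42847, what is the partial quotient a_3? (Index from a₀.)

7

302382 = 7·42847 + 2453   →  a_0 = 7
42847 = 17·2453 + 1146   →  a_1 = 17
2453 = 2·1146 + 161   →  a_2 = 2
1146 = 7·161 + 19   →  a_3 = 7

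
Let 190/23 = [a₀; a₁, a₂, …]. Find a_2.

190 = 8·23 + 6   →  a_0 = 8
23 = 3·6 + 5   →  a_1 = 3
6 = 1·5 + 1   →  a_2 = 1

1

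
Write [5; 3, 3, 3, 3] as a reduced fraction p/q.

578/109

Fold from the inside: start with 3/1.
  3 + 1/3 = 10/3
  3 + 3/10 = 33/10
  3 + 10/33 = 109/33
  5 + 33/109 = 578/109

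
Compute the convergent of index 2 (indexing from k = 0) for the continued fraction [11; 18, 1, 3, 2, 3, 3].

210/19

Using pₖ = aₖpₖ₋₁ + pₖ₋₂, qₖ = aₖqₖ₋₁ + qₖ₋₂ (with p₋₁=1, p₋₂=0, q₋₁=0, q₋₂=1):
  k=0: a=11, p=11, q=1
  k=1: a=18, p=199, q=18
  k=2: a=1, p=210, q=19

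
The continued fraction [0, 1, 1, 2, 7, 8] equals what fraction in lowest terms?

Using pₖ = aₖpₖ₋₁ + pₖ₋₂ and qₖ = aₖqₖ₋₁ + qₖ₋₂:
  k=0: a=0, p=0, q=1
  k=1: a=1, p=1, q=1
  k=2: a=1, p=1, q=2
  k=3: a=2, p=3, q=5
  k=4: a=7, p=22, q=37
  k=5: a=8, p=179, q=301

179/301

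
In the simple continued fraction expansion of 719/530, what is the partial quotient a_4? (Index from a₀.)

9

719 = 1·530 + 189   →  a_0 = 1
530 = 2·189 + 152   →  a_1 = 2
189 = 1·152 + 37   →  a_2 = 1
152 = 4·37 + 4   →  a_3 = 4
37 = 9·4 + 1   →  a_4 = 9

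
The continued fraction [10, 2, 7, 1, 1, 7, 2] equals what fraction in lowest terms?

5381/514

Fold from the inside: start with 2/1.
  7 + 1/2 = 15/2
  1 + 2/15 = 17/15
  1 + 15/17 = 32/17
  7 + 17/32 = 241/32
  2 + 32/241 = 514/241
  10 + 241/514 = 5381/514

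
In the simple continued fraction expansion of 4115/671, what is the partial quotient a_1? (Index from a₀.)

4115 = 6·671 + 89   →  a_0 = 6
671 = 7·89 + 48   →  a_1 = 7

7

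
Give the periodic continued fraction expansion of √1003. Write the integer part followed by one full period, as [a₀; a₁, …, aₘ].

a₀ = ⌊√1003⌋ = 31.
With m₀=0, d₀=1 and mₖ₊₁ = dₖaₖ − mₖ, dₖ₊₁ = (n − mₖ₊₁²)/dₖ, aₖ₊₁ = ⌊(a₀+mₖ₊₁)/dₖ₊₁⌋:
  k=1: m=31, d=42, a=1
  k=2: m=11, d=21, a=2
  k=3: m=31, d=2, a=31
  k=4: m=31, d=21, a=2
  k=5: m=11, d=42, a=1
  k=6: m=31, d=1, a=62
d=1 and a=2a₀=62 at k=6, so the next step gives (m, d) = (31, 42) again — its k=1 value — and the period has length 6.

[31; 1, 2, 31, 2, 1, 62]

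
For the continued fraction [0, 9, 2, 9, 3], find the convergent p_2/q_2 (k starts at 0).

2/19

Using pₖ = aₖpₖ₋₁ + pₖ₋₂, qₖ = aₖqₖ₋₁ + qₖ₋₂ (with p₋₁=1, p₋₂=0, q₋₁=0, q₋₂=1):
  k=0: a=0, p=0, q=1
  k=1: a=9, p=1, q=9
  k=2: a=2, p=2, q=19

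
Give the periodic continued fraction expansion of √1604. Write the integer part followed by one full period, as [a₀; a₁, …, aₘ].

[40; 20, 80]

a₀ = ⌊√1604⌋ = 40.
With m₀=0, d₀=1 and mₖ₊₁ = dₖaₖ − mₖ, dₖ₊₁ = (n − mₖ₊₁²)/dₖ, aₖ₊₁ = ⌊(a₀+mₖ₊₁)/dₖ₊₁⌋:
  k=1: m=40, d=4, a=20
  k=2: m=40, d=1, a=80
d=1 and a=2a₀=80 at k=2, so the next step gives (m, d) = (40, 4) again — its k=1 value — and the period has length 2.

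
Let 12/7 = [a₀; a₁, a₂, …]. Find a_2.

2

12 = 1·7 + 5   →  a_0 = 1
7 = 1·5 + 2   →  a_1 = 1
5 = 2·2 + 1   →  a_2 = 2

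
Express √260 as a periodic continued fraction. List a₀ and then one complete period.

[16; 8, 32]

a₀ = ⌊√260⌋ = 16.
With m₀=0, d₀=1 and mₖ₊₁ = dₖaₖ − mₖ, dₖ₊₁ = (n − mₖ₊₁²)/dₖ, aₖ₊₁ = ⌊(a₀+mₖ₊₁)/dₖ₊₁⌋:
  k=1: m=16, d=4, a=8
  k=2: m=16, d=1, a=32
d=1 and a=2a₀=32 at k=2, so the next step gives (m, d) = (16, 4) again — its k=1 value — and the period has length 2.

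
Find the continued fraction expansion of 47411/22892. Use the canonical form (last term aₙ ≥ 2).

47411 = 2×22892 + 1627
22892 = 14×1627 + 114
1627 = 14×114 + 31
114 = 3×31 + 21
31 = 1×21 + 10
21 = 2×10 + 1
10 = 10×1 + 0  (stop)
So 47411/22892 = [2; 14, 14, 3, 1, 2, 10].

[2; 14, 14, 3, 1, 2, 10]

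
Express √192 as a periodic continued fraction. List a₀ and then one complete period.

[13; 1, 5, 1, 26]

a₀ = ⌊√192⌋ = 13.
With m₀=0, d₀=1 and mₖ₊₁ = dₖaₖ − mₖ, dₖ₊₁ = (n − mₖ₊₁²)/dₖ, aₖ₊₁ = ⌊(a₀+mₖ₊₁)/dₖ₊₁⌋:
  k=1: m=13, d=23, a=1
  k=2: m=10, d=4, a=5
  k=3: m=10, d=23, a=1
  k=4: m=13, d=1, a=26
d=1 and a=2a₀=26 at k=4, so the next step gives (m, d) = (13, 23) again — its k=1 value — and the period has length 4.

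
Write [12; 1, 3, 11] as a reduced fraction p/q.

Using pₖ = aₖpₖ₋₁ + pₖ₋₂ and qₖ = aₖqₖ₋₁ + qₖ₋₂:
  k=0: a=12, p=12, q=1
  k=1: a=1, p=13, q=1
  k=2: a=3, p=51, q=4
  k=3: a=11, p=574, q=45

574/45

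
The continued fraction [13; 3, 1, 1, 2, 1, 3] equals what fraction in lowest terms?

1235/93

Using pₖ = aₖpₖ₋₁ + pₖ₋₂ and qₖ = aₖqₖ₋₁ + qₖ₋₂:
  k=0: a=13, p=13, q=1
  k=1: a=3, p=40, q=3
  k=2: a=1, p=53, q=4
  k=3: a=1, p=93, q=7
  k=4: a=2, p=239, q=18
  k=5: a=1, p=332, q=25
  k=6: a=3, p=1235, q=93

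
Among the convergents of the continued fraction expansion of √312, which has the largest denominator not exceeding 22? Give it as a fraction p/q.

53/3

√312 = [17; 1, 1, 1, 34, …] (period length 4).
Convergents:
  p_0/q_0 = 17/1
  p_1/q_1 = 18/1
  p_2/q_2 = 35/2
  p_3/q_3 = 53/3
  p_4/q_4 = 1837/104
q_3 = 3 ≤ 22 < 104 = q_4, so the answer is 53/3.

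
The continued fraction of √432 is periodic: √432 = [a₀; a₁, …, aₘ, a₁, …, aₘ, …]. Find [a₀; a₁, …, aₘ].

[20; 1, 3, 1, 1, 1, 3, 1, 40]

a₀ = ⌊√432⌋ = 20.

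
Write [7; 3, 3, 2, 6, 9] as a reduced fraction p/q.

9897/1355

Fold from the inside: start with 9/1.
  6 + 1/9 = 55/9
  2 + 9/55 = 119/55
  3 + 55/119 = 412/119
  3 + 119/412 = 1355/412
  7 + 412/1355 = 9897/1355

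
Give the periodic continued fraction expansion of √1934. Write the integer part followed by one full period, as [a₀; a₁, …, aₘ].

[43; 1, 42, 1, 86]

a₀ = ⌊√1934⌋ = 43.
With m₀=0, d₀=1 and mₖ₊₁ = dₖaₖ − mₖ, dₖ₊₁ = (n − mₖ₊₁²)/dₖ, aₖ₊₁ = ⌊(a₀+mₖ₊₁)/dₖ₊₁⌋:
  k=1: m=43, d=85, a=1
  k=2: m=42, d=2, a=42
  k=3: m=42, d=85, a=1
  k=4: m=43, d=1, a=86
d=1 and a=2a₀=86 at k=4, so the next step gives (m, d) = (43, 85) again — its k=1 value — and the period has length 4.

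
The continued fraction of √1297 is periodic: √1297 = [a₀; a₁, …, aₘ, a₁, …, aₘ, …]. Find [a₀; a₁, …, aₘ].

[36; 72]

a₀ = ⌊√1297⌋ = 36.
With m₀=0, d₀=1 and mₖ₊₁ = dₖaₖ − mₖ, dₖ₊₁ = (n − mₖ₊₁²)/dₖ, aₖ₊₁ = ⌊(a₀+mₖ₊₁)/dₖ₊₁⌋:
  k=1: m=36, d=1, a=72
d=1 and a=2a₀=72 at k=1, so the next step gives (m, d) = (36, 1) again — its k=1 value — and the period has length 1.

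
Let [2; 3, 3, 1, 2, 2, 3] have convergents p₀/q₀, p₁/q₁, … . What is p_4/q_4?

Using pₖ = aₖpₖ₋₁ + pₖ₋₂, qₖ = aₖqₖ₋₁ + qₖ₋₂ (with p₋₁=1, p₋₂=0, q₋₁=0, q₋₂=1):
  k=0: a=2, p=2, q=1
  k=1: a=3, p=7, q=3
  k=2: a=3, p=23, q=10
  k=3: a=1, p=30, q=13
  k=4: a=2, p=83, q=36

83/36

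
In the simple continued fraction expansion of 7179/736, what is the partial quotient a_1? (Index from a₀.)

1

7179 = 9·736 + 555   →  a_0 = 9
736 = 1·555 + 181   →  a_1 = 1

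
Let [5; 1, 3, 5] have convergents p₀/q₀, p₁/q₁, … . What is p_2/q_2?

23/4

Using pₖ = aₖpₖ₋₁ + pₖ₋₂, qₖ = aₖqₖ₋₁ + qₖ₋₂ (with p₋₁=1, p₋₂=0, q₋₁=0, q₋₂=1):
  k=0: a=5, p=5, q=1
  k=1: a=1, p=6, q=1
  k=2: a=3, p=23, q=4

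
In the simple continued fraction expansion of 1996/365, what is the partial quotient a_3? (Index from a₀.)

1996 = 5·365 + 171   →  a_0 = 5
365 = 2·171 + 23   →  a_1 = 2
171 = 7·23 + 10   →  a_2 = 7
23 = 2·10 + 3   →  a_3 = 2

2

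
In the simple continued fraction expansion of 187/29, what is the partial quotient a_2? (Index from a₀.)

187 = 6·29 + 13   →  a_0 = 6
29 = 2·13 + 3   →  a_1 = 2
13 = 4·3 + 1   →  a_2 = 4

4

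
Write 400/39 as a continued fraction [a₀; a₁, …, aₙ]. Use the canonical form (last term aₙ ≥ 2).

400 = 10·39 + 10
39 = 3·10 + 9
10 = 1·9 + 1
9 = 9·1 + 0  (stop)
So 400/39 = [10; 3, 1, 9].

[10; 3, 1, 9]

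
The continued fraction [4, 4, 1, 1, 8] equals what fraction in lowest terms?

325/77

Fold from the inside: start with 8/1.
  1 + 1/8 = 9/8
  1 + 8/9 = 17/9
  4 + 9/17 = 77/17
  4 + 17/77 = 325/77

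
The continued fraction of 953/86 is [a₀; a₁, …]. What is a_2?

3

953 = 11·86 + 7   →  a_0 = 11
86 = 12·7 + 2   →  a_1 = 12
7 = 3·2 + 1   →  a_2 = 3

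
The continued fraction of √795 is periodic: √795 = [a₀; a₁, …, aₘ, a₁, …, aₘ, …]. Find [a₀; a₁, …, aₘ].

[28; 5, 9, 5, 56]

a₀ = ⌊√795⌋ = 28.
With m₀=0, d₀=1 and mₖ₊₁ = dₖaₖ − mₖ, dₖ₊₁ = (n − mₖ₊₁²)/dₖ, aₖ₊₁ = ⌊(a₀+mₖ₊₁)/dₖ₊₁⌋:
  k=1: m=28, d=11, a=5
  k=2: m=27, d=6, a=9
  k=3: m=27, d=11, a=5
  k=4: m=28, d=1, a=56
d=1 and a=2a₀=56 at k=4, so the next step gives (m, d) = (28, 11) again — its k=1 value — and the period has length 4.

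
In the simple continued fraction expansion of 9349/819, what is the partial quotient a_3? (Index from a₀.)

9349 = 11·819 + 340   →  a_0 = 11
819 = 2·340 + 139   →  a_1 = 2
340 = 2·139 + 62   →  a_2 = 2
139 = 2·62 + 15   →  a_3 = 2

2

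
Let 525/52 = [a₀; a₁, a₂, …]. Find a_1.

525 = 10·52 + 5   →  a_0 = 10
52 = 10·5 + 2   →  a_1 = 10

10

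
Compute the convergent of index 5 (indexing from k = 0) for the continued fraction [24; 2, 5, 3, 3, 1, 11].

Using pₖ = aₖpₖ₋₁ + pₖ₋₂, qₖ = aₖqₖ₋₁ + qₖ₋₂ (with p₋₁=1, p₋₂=0, q₋₁=0, q₋₂=1):
  k=0: a=24, p=24, q=1
  k=1: a=2, p=49, q=2
  k=2: a=5, p=269, q=11
  k=3: a=3, p=856, q=35
  k=4: a=3, p=2837, q=116
  k=5: a=1, p=3693, q=151

3693/151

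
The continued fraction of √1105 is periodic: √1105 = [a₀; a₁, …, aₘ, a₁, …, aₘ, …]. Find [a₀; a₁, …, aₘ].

a₀ = ⌊√1105⌋ = 33.

[33; 4, 7, 7, 4, 66]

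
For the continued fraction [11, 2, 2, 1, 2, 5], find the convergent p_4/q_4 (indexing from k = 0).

Using pₖ = aₖpₖ₋₁ + pₖ₋₂, qₖ = aₖqₖ₋₁ + qₖ₋₂ (with p₋₁=1, p₋₂=0, q₋₁=0, q₋₂=1):
  k=0: a=11, p=11, q=1
  k=1: a=2, p=23, q=2
  k=2: a=2, p=57, q=5
  k=3: a=1, p=80, q=7
  k=4: a=2, p=217, q=19

217/19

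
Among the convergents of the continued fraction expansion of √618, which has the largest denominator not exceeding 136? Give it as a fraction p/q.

√618 = [24; 1, 6, 8, 6, 1, 48, …] (period length 6).
Convergents:
  p_0/q_0 = 24/1
  p_1/q_1 = 25/1
  p_2/q_2 = 174/7
  p_3/q_3 = 1417/57
  p_4/q_4 = 8676/349
q_3 = 57 ≤ 136 < 349 = q_4, so the answer is 1417/57.

1417/57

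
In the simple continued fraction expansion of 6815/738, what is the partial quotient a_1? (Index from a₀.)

6815 = 9·738 + 173   →  a_0 = 9
738 = 4·173 + 46   →  a_1 = 4

4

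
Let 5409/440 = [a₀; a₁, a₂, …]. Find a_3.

5409 = 12·440 + 129   →  a_0 = 12
440 = 3·129 + 53   →  a_1 = 3
129 = 2·53 + 23   →  a_2 = 2
53 = 2·23 + 7   →  a_3 = 2

2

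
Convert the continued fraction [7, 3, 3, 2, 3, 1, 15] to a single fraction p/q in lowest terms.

Using pₖ = aₖpₖ₋₁ + pₖ₋₂ and qₖ = aₖqₖ₋₁ + qₖ₋₂:
  k=0: a=7, p=7, q=1
  k=1: a=3, p=22, q=3
  k=2: a=3, p=73, q=10
  k=3: a=2, p=168, q=23
  k=4: a=3, p=577, q=79
  k=5: a=1, p=745, q=102
  k=6: a=15, p=11752, q=1609

11752/1609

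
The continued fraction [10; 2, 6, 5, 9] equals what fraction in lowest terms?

Using pₖ = aₖpₖ₋₁ + pₖ₋₂ and qₖ = aₖqₖ₋₁ + qₖ₋₂:
  k=0: a=10, p=10, q=1
  k=1: a=2, p=21, q=2
  k=2: a=6, p=136, q=13
  k=3: a=5, p=701, q=67
  k=4: a=9, p=6445, q=616

6445/616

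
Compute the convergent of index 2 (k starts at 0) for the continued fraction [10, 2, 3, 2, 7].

Using pₖ = aₖpₖ₋₁ + pₖ₋₂, qₖ = aₖqₖ₋₁ + qₖ₋₂ (with p₋₁=1, p₋₂=0, q₋₁=0, q₋₂=1):
  k=0: a=10, p=10, q=1
  k=1: a=2, p=21, q=2
  k=2: a=3, p=73, q=7

73/7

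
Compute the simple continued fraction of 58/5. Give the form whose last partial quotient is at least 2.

58 = 11×5 + 3
5 = 1×3 + 2
3 = 1×2 + 1
2 = 2×1 + 0  (stop)
So 58/5 = [11; 1, 1, 2].

[11; 1, 1, 2]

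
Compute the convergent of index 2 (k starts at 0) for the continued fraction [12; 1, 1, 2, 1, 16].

Using pₖ = aₖpₖ₋₁ + pₖ₋₂, qₖ = aₖqₖ₋₁ + qₖ₋₂ (with p₋₁=1, p₋₂=0, q₋₁=0, q₋₂=1):
  k=0: a=12, p=12, q=1
  k=1: a=1, p=13, q=1
  k=2: a=1, p=25, q=2

25/2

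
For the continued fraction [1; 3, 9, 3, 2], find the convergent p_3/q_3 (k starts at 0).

Using pₖ = aₖpₖ₋₁ + pₖ₋₂, qₖ = aₖqₖ₋₁ + qₖ₋₂ (with p₋₁=1, p₋₂=0, q₋₁=0, q₋₂=1):
  k=0: a=1, p=1, q=1
  k=1: a=3, p=4, q=3
  k=2: a=9, p=37, q=28
  k=3: a=3, p=115, q=87

115/87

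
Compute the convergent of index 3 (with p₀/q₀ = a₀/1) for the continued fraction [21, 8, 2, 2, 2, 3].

887/42

Using pₖ = aₖpₖ₋₁ + pₖ₋₂, qₖ = aₖqₖ₋₁ + qₖ₋₂ (with p₋₁=1, p₋₂=0, q₋₁=0, q₋₂=1):
  k=0: a=21, p=21, q=1
  k=1: a=8, p=169, q=8
  k=2: a=2, p=359, q=17
  k=3: a=2, p=887, q=42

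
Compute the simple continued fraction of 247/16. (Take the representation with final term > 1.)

247 = 15×16 + 7
16 = 2×7 + 2
7 = 3×2 + 1
2 = 2×1 + 0  (stop)
So 247/16 = [15; 2, 3, 2].

[15; 2, 3, 2]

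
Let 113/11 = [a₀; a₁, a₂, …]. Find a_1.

113 = 10·11 + 3   →  a_0 = 10
11 = 3·3 + 2   →  a_1 = 3

3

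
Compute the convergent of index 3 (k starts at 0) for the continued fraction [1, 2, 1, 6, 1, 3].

27/20

Using pₖ = aₖpₖ₋₁ + pₖ₋₂, qₖ = aₖqₖ₋₁ + qₖ₋₂ (with p₋₁=1, p₋₂=0, q₋₁=0, q₋₂=1):
  k=0: a=1, p=1, q=1
  k=1: a=2, p=3, q=2
  k=2: a=1, p=4, q=3
  k=3: a=6, p=27, q=20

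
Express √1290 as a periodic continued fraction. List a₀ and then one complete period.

a₀ = ⌊√1290⌋ = 35.
With m₀=0, d₀=1 and mₖ₊₁ = dₖaₖ − mₖ, dₖ₊₁ = (n − mₖ₊₁²)/dₖ, aₖ₊₁ = ⌊(a₀+mₖ₊₁)/dₖ₊₁⌋:
  k=1: m=35, d=65, a=1
  k=2: m=30, d=6, a=10
  k=3: m=30, d=65, a=1
  k=4: m=35, d=1, a=70
d=1 and a=2a₀=70 at k=4, so the next step gives (m, d) = (35, 65) again — its k=1 value — and the period has length 4.

[35; 1, 10, 1, 70]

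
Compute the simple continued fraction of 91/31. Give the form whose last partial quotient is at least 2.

[2; 1, 14, 2]

91 = 2·31 + 29
31 = 1·29 + 2
29 = 14·2 + 1
2 = 2·1 + 0  (stop)
So 91/31 = [2; 1, 14, 2].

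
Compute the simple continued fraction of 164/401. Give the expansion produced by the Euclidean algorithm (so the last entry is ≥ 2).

164 = 0·401 + 164
401 = 2·164 + 73
164 = 2·73 + 18
73 = 4·18 + 1
18 = 18·1 + 0  (stop)
So 164/401 = [0; 2, 2, 4, 18].

[0; 2, 2, 4, 18]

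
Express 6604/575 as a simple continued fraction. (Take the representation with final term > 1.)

6604 = 11*575 + 279
575 = 2*279 + 17
279 = 16*17 + 7
17 = 2*7 + 3
7 = 2*3 + 1
3 = 3*1 + 0  (stop)
So 6604/575 = [11; 2, 16, 2, 2, 3].

[11; 2, 16, 2, 2, 3]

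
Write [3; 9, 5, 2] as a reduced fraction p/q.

Using pₖ = aₖpₖ₋₁ + pₖ₋₂ and qₖ = aₖqₖ₋₁ + qₖ₋₂:
  k=0: a=3, p=3, q=1
  k=1: a=9, p=28, q=9
  k=2: a=5, p=143, q=46
  k=3: a=2, p=314, q=101

314/101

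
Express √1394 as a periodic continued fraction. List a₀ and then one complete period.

a₀ = ⌊√1394⌋ = 37.
With m₀=0, d₀=1 and mₖ₊₁ = dₖaₖ − mₖ, dₖ₊₁ = (n − mₖ₊₁²)/dₖ, aₖ₊₁ = ⌊(a₀+mₖ₊₁)/dₖ₊₁⌋:
  k=1: m=37, d=25, a=2
  k=2: m=13, d=49, a=1
  k=3: m=36, d=2, a=36
  k=4: m=36, d=49, a=1
  k=5: m=13, d=25, a=2
  k=6: m=37, d=1, a=74
d=1 and a=2a₀=74 at k=6, so the next step gives (m, d) = (37, 25) again — its k=1 value — and the period has length 6.

[37; 2, 1, 36, 1, 2, 74]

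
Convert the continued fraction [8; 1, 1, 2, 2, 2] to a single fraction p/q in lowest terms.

Using pₖ = aₖpₖ₋₁ + pₖ₋₂ and qₖ = aₖqₖ₋₁ + qₖ₋₂:
  k=0: a=8, p=8, q=1
  k=1: a=1, p=9, q=1
  k=2: a=1, p=17, q=2
  k=3: a=2, p=43, q=5
  k=4: a=2, p=103, q=12
  k=5: a=2, p=249, q=29

249/29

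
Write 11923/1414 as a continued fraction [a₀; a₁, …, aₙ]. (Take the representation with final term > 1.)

[8; 2, 3, 5, 2, 17]

11923 = 8*1414 + 611
1414 = 2*611 + 192
611 = 3*192 + 35
192 = 5*35 + 17
35 = 2*17 + 1
17 = 17*1 + 0  (stop)
So 11923/1414 = [8; 2, 3, 5, 2, 17].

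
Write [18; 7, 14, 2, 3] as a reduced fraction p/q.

12953/714

Fold from the inside: start with 3/1.
  2 + 1/3 = 7/3
  14 + 3/7 = 101/7
  7 + 7/101 = 714/101
  18 + 101/714 = 12953/714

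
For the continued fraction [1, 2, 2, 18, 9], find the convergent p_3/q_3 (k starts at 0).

Using pₖ = aₖpₖ₋₁ + pₖ₋₂, qₖ = aₖqₖ₋₁ + qₖ₋₂ (with p₋₁=1, p₋₂=0, q₋₁=0, q₋₂=1):
  k=0: a=1, p=1, q=1
  k=1: a=2, p=3, q=2
  k=2: a=2, p=7, q=5
  k=3: a=18, p=129, q=92

129/92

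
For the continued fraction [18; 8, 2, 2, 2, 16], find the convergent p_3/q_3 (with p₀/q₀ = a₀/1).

761/42

Using pₖ = aₖpₖ₋₁ + pₖ₋₂, qₖ = aₖqₖ₋₁ + qₖ₋₂ (with p₋₁=1, p₋₂=0, q₋₁=0, q₋₂=1):
  k=0: a=18, p=18, q=1
  k=1: a=8, p=145, q=8
  k=2: a=2, p=308, q=17
  k=3: a=2, p=761, q=42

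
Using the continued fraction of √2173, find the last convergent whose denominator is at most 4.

√2173 = [46; 1, 1, 1, 1, 1, 1, 92, …] (period length 7).
Convergents:
  p_0/q_0 = 46/1
  p_1/q_1 = 47/1
  p_2/q_2 = 93/2
  p_3/q_3 = 140/3
  p_4/q_4 = 233/5
q_3 = 3 ≤ 4 < 5 = q_4, so the answer is 140/3.

140/3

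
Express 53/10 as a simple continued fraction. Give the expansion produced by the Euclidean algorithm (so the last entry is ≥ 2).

[5; 3, 3]

53 = 5·10 + 3
10 = 3·3 + 1
3 = 3·1 + 0  (stop)
So 53/10 = [5; 3, 3].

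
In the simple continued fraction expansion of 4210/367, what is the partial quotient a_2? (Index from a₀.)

4210 = 11·367 + 173   →  a_0 = 11
367 = 2·173 + 21   →  a_1 = 2
173 = 8·21 + 5   →  a_2 = 8

8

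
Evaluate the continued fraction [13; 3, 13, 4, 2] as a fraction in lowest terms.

Fold from the inside: start with 2/1.
  4 + 1/2 = 9/2
  13 + 2/9 = 119/9
  3 + 9/119 = 366/119
  13 + 119/366 = 4877/366

4877/366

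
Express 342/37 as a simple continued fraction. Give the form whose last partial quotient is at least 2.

[9; 4, 9]

342 = 9·37 + 9
37 = 4·9 + 1
9 = 9·1 + 0  (stop)
So 342/37 = [9; 4, 9].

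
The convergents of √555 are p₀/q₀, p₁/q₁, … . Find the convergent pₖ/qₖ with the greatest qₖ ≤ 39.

√555 = [23; 1, 1, 3, 1, 3, 1, 1, 46, …] (period length 8).
Convergents:
  p_0/q_0 = 23/1
  p_1/q_1 = 24/1
  p_2/q_2 = 47/2
  p_3/q_3 = 165/7
  p_4/q_4 = 212/9
  p_5/q_5 = 801/34
  p_6/q_6 = 1013/43
q_5 = 34 ≤ 39 < 43 = q_6, so the answer is 801/34.

801/34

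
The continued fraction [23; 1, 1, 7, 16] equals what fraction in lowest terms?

5695/242

Fold from the inside: start with 16/1.
  7 + 1/16 = 113/16
  1 + 16/113 = 129/113
  1 + 113/129 = 242/129
  23 + 129/242 = 5695/242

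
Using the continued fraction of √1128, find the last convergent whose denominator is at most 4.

67/2

√1128 = [33; 1, 1, 2, 2, 2, 1, 1, 66, …] (period length 8).
Convergents:
  p_0/q_0 = 33/1
  p_1/q_1 = 34/1
  p_2/q_2 = 67/2
  p_3/q_3 = 168/5
q_2 = 2 ≤ 4 < 5 = q_3, so the answer is 67/2.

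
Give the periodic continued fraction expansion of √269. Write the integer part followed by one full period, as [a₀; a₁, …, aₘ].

a₀ = ⌊√269⌋ = 16.
With m₀=0, d₀=1 and mₖ₊₁ = dₖaₖ − mₖ, dₖ₊₁ = (n − mₖ₊₁²)/dₖ, aₖ₊₁ = ⌊(a₀+mₖ₊₁)/dₖ₊₁⌋:
  k=1: m=16, d=13, a=2
  k=2: m=10, d=13, a=2
  k=3: m=16, d=1, a=32
d=1 and a=2a₀=32 at k=3, so the next step gives (m, d) = (16, 13) again — its k=1 value — and the period has length 3.

[16; 2, 2, 32]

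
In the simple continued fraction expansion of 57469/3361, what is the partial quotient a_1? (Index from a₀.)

57469 = 17·3361 + 332   →  a_0 = 17
3361 = 10·332 + 41   →  a_1 = 10

10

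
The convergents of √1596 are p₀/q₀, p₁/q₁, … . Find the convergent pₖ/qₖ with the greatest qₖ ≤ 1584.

63081/1579

√1596 = [39; 1, 18, 1, 78, …] (period length 4).
Convergents:
  p_0/q_0 = 39/1
  p_1/q_1 = 40/1
  p_2/q_2 = 759/19
  p_3/q_3 = 799/20
  p_4/q_4 = 63081/1579
  p_5/q_5 = 63880/1599
q_4 = 1579 ≤ 1584 < 1599 = q_5, so the answer is 63081/1579.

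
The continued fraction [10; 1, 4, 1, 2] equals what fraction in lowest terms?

Fold from the inside: start with 2/1.
  1 + 1/2 = 3/2
  4 + 2/3 = 14/3
  1 + 3/14 = 17/14
  10 + 14/17 = 184/17

184/17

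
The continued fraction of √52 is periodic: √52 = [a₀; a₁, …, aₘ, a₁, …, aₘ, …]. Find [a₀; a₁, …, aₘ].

a₀ = ⌊√52⌋ = 7.
With m₀=0, d₀=1 and mₖ₊₁ = dₖaₖ − mₖ, dₖ₊₁ = (n − mₖ₊₁²)/dₖ, aₖ₊₁ = ⌊(a₀+mₖ₊₁)/dₖ₊₁⌋:
  k=1: m=7, d=3, a=4
  k=2: m=5, d=9, a=1
  k=3: m=4, d=4, a=2
  k=4: m=4, d=9, a=1
  k=5: m=5, d=3, a=4
  k=6: m=7, d=1, a=14
d=1 and a=2a₀=14 at k=6, so the next step gives (m, d) = (7, 3) again — its k=1 value — and the period has length 6.

[7; 4, 1, 2, 1, 4, 14]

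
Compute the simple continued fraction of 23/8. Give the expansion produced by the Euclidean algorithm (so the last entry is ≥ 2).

23 = 2·8 + 7
8 = 1·7 + 1
7 = 7·1 + 0  (stop)
So 23/8 = [2; 1, 7].

[2; 1, 7]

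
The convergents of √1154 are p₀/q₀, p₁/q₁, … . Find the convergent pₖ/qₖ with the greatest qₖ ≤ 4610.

78506/2311

√1154 = [33; 1, 32, 1, 66, …] (period length 4).
Convergents:
  p_0/q_0 = 33/1
  p_1/q_1 = 34/1
  p_2/q_2 = 1121/33
  p_3/q_3 = 1155/34
  p_4/q_4 = 77351/2277
  p_5/q_5 = 78506/2311
  p_6/q_6 = 2589543/76229
q_5 = 2311 ≤ 4610 < 76229 = q_6, so the answer is 78506/2311.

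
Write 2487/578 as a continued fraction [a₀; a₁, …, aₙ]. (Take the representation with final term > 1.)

2487 = 4*578 + 175
578 = 3*175 + 53
175 = 3*53 + 16
53 = 3*16 + 5
16 = 3*5 + 1
5 = 5*1 + 0  (stop)
So 2487/578 = [4; 3, 3, 3, 3, 5].

[4; 3, 3, 3, 3, 5]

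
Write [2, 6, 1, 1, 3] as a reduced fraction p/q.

Using pₖ = aₖpₖ₋₁ + pₖ₋₂ and qₖ = aₖqₖ₋₁ + qₖ₋₂:
  k=0: a=2, p=2, q=1
  k=1: a=6, p=13, q=6
  k=2: a=1, p=15, q=7
  k=3: a=1, p=28, q=13
  k=4: a=3, p=99, q=46

99/46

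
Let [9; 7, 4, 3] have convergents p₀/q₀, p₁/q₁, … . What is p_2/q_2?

Using pₖ = aₖpₖ₋₁ + pₖ₋₂, qₖ = aₖqₖ₋₁ + qₖ₋₂ (with p₋₁=1, p₋₂=0, q₋₁=0, q₋₂=1):
  k=0: a=9, p=9, q=1
  k=1: a=7, p=64, q=7
  k=2: a=4, p=265, q=29

265/29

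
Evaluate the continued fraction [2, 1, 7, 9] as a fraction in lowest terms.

Using pₖ = aₖpₖ₋₁ + pₖ₋₂ and qₖ = aₖqₖ₋₁ + qₖ₋₂:
  k=0: a=2, p=2, q=1
  k=1: a=1, p=3, q=1
  k=2: a=7, p=23, q=8
  k=3: a=9, p=210, q=73

210/73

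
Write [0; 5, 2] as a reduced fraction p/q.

Fold from the inside: start with 2/1.
  5 + 1/2 = 11/2
  0 + 2/11 = 2/11

2/11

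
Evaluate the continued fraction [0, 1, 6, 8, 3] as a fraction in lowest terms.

Using pₖ = aₖpₖ₋₁ + pₖ₋₂ and qₖ = aₖqₖ₋₁ + qₖ₋₂:
  k=0: a=0, p=0, q=1
  k=1: a=1, p=1, q=1
  k=2: a=6, p=6, q=7
  k=3: a=8, p=49, q=57
  k=4: a=3, p=153, q=178

153/178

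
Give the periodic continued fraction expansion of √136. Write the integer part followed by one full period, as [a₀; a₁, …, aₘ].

[11; 1, 1, 1, 22]

a₀ = ⌊√136⌋ = 11.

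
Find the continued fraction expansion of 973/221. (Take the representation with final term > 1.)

[4; 2, 2, 14, 3]

973 = 4*221 + 89
221 = 2*89 + 43
89 = 2*43 + 3
43 = 14*3 + 1
3 = 3*1 + 0  (stop)
So 973/221 = [4; 2, 2, 14, 3].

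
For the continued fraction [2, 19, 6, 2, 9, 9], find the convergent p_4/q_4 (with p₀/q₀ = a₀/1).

4835/2356

Using pₖ = aₖpₖ₋₁ + pₖ₋₂, qₖ = aₖqₖ₋₁ + qₖ₋₂ (with p₋₁=1, p₋₂=0, q₋₁=0, q₋₂=1):
  k=0: a=2, p=2, q=1
  k=1: a=19, p=39, q=19
  k=2: a=6, p=236, q=115
  k=3: a=2, p=511, q=249
  k=4: a=9, p=4835, q=2356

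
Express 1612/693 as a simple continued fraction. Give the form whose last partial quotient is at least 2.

[2; 3, 15, 15]

1612 = 2·693 + 226
693 = 3·226 + 15
226 = 15·15 + 1
15 = 15·1 + 0  (stop)
So 1612/693 = [2; 3, 15, 15].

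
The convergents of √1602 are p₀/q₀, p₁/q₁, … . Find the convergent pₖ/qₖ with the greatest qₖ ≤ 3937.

128120/3201

√1602 = [40; 40, 80, …] (period length 2).
Convergents:
  p_0/q_0 = 40/1
  p_1/q_1 = 1601/40
  p_2/q_2 = 128120/3201
  p_3/q_3 = 5126401/128080
q_2 = 3201 ≤ 3937 < 128080 = q_3, so the answer is 128120/3201.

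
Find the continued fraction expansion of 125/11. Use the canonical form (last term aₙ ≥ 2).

125 = 11×11 + 4
11 = 2×4 + 3
4 = 1×3 + 1
3 = 3×1 + 0  (stop)
So 125/11 = [11; 2, 1, 3].

[11; 2, 1, 3]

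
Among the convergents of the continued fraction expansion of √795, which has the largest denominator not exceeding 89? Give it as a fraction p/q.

1297/46

√795 = [28; 5, 9, 5, 56, …] (period length 4).
Convergents:
  p_0/q_0 = 28/1
  p_1/q_1 = 141/5
  p_2/q_2 = 1297/46
  p_3/q_3 = 6626/235
q_2 = 46 ≤ 89 < 235 = q_3, so the answer is 1297/46.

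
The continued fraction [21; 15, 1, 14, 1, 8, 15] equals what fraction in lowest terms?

Fold from the inside: start with 15/1.
  8 + 1/15 = 121/15
  1 + 15/121 = 136/121
  14 + 121/136 = 2025/136
  1 + 136/2025 = 2161/2025
  15 + 2025/2161 = 34440/2161
  21 + 2161/34440 = 725401/34440

725401/34440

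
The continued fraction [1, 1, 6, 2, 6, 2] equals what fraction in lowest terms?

390/209

Fold from the inside: start with 2/1.
  6 + 1/2 = 13/2
  2 + 2/13 = 28/13
  6 + 13/28 = 181/28
  1 + 28/181 = 209/181
  1 + 181/209 = 390/209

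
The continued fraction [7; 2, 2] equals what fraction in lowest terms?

37/5

Using pₖ = aₖpₖ₋₁ + pₖ₋₂ and qₖ = aₖqₖ₋₁ + qₖ₋₂:
  k=0: a=7, p=7, q=1
  k=1: a=2, p=15, q=2
  k=2: a=2, p=37, q=5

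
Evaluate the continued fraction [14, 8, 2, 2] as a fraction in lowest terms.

593/42

Fold from the inside: start with 2/1.
  2 + 1/2 = 5/2
  8 + 2/5 = 42/5
  14 + 5/42 = 593/42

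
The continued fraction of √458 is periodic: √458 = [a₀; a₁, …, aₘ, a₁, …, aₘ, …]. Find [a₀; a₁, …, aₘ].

[21; 2, 2, 42]

a₀ = ⌊√458⌋ = 21.
With m₀=0, d₀=1 and mₖ₊₁ = dₖaₖ − mₖ, dₖ₊₁ = (n − mₖ₊₁²)/dₖ, aₖ₊₁ = ⌊(a₀+mₖ₊₁)/dₖ₊₁⌋:
  k=1: m=21, d=17, a=2
  k=2: m=13, d=17, a=2
  k=3: m=21, d=1, a=42
d=1 and a=2a₀=42 at k=3, so the next step gives (m, d) = (21, 17) again — its k=1 value — and the period has length 3.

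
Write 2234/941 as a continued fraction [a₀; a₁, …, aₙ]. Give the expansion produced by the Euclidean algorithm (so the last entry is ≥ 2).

2234 = 2×941 + 352
941 = 2×352 + 237
352 = 1×237 + 115
237 = 2×115 + 7
115 = 16×7 + 3
7 = 2×3 + 1
3 = 3×1 + 0  (stop)
So 2234/941 = [2; 2, 1, 2, 16, 2, 3].

[2; 2, 1, 2, 16, 2, 3]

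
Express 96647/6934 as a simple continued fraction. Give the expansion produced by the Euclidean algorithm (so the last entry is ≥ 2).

[13; 1, 15, 6, 7, 1, 3, 2]

96647 = 13·6934 + 6505
6934 = 1·6505 + 429
6505 = 15·429 + 70
429 = 6·70 + 9
70 = 7·9 + 7
9 = 1·7 + 2
7 = 3·2 + 1
2 = 2·1 + 0  (stop)
So 96647/6934 = [13; 1, 15, 6, 7, 1, 3, 2].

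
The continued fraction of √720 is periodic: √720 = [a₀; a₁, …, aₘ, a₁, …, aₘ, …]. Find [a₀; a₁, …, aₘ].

[26; 1, 4, 1, 52]

a₀ = ⌊√720⌋ = 26.
With m₀=0, d₀=1 and mₖ₊₁ = dₖaₖ − mₖ, dₖ₊₁ = (n − mₖ₊₁²)/dₖ, aₖ₊₁ = ⌊(a₀+mₖ₊₁)/dₖ₊₁⌋:
  k=1: m=26, d=44, a=1
  k=2: m=18, d=9, a=4
  k=3: m=18, d=44, a=1
  k=4: m=26, d=1, a=52
d=1 and a=2a₀=52 at k=4, so the next step gives (m, d) = (26, 44) again — its k=1 value — and the period has length 4.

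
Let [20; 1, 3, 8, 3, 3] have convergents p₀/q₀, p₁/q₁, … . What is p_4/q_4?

Using pₖ = aₖpₖ₋₁ + pₖ₋₂, qₖ = aₖqₖ₋₁ + qₖ₋₂ (with p₋₁=1, p₋₂=0, q₋₁=0, q₋₂=1):
  k=0: a=20, p=20, q=1
  k=1: a=1, p=21, q=1
  k=2: a=3, p=83, q=4
  k=3: a=8, p=685, q=33
  k=4: a=3, p=2138, q=103

2138/103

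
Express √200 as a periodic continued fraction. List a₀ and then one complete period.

[14; 7, 28]

a₀ = ⌊√200⌋ = 14.
With m₀=0, d₀=1 and mₖ₊₁ = dₖaₖ − mₖ, dₖ₊₁ = (n − mₖ₊₁²)/dₖ, aₖ₊₁ = ⌊(a₀+mₖ₊₁)/dₖ₊₁⌋:
  k=1: m=14, d=4, a=7
  k=2: m=14, d=1, a=28
d=1 and a=2a₀=28 at k=2, so the next step gives (m, d) = (14, 4) again — its k=1 value — and the period has length 2.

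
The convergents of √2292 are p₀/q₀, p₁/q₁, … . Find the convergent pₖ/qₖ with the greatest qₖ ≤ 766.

√2292 = [47; 1, 6, 1, 94, …] (period length 4).
Convergents:
  p_0/q_0 = 47/1
  p_1/q_1 = 48/1
  p_2/q_2 = 335/7
  p_3/q_3 = 383/8
  p_4/q_4 = 36337/759
  p_5/q_5 = 36720/767
q_4 = 759 ≤ 766 < 767 = q_5, so the answer is 36337/759.

36337/759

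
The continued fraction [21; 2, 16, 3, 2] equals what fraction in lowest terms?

Fold from the inside: start with 2/1.
  3 + 1/2 = 7/2
  16 + 2/7 = 114/7
  2 + 7/114 = 235/114
  21 + 114/235 = 5049/235

5049/235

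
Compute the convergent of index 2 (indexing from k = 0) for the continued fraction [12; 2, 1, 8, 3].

37/3

Using pₖ = aₖpₖ₋₁ + pₖ₋₂, qₖ = aₖqₖ₋₁ + qₖ₋₂ (with p₋₁=1, p₋₂=0, q₋₁=0, q₋₂=1):
  k=0: a=12, p=12, q=1
  k=1: a=2, p=25, q=2
  k=2: a=1, p=37, q=3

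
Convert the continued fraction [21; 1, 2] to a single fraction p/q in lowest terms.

65/3

Fold from the inside: start with 2/1.
  1 + 1/2 = 3/2
  21 + 2/3 = 65/3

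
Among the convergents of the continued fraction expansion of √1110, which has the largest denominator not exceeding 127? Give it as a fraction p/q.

1999/60

√1110 = [33; 3, 6, 3, 66, …] (period length 4).
Convergents:
  p_0/q_0 = 33/1
  p_1/q_1 = 100/3
  p_2/q_2 = 633/19
  p_3/q_3 = 1999/60
  p_4/q_4 = 132567/3979
q_3 = 60 ≤ 127 < 3979 = q_4, so the answer is 1999/60.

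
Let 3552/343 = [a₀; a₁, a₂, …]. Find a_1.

2

3552 = 10·343 + 122   →  a_0 = 10
343 = 2·122 + 99   →  a_1 = 2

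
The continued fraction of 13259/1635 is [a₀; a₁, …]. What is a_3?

13259 = 8·1635 + 179   →  a_0 = 8
1635 = 9·179 + 24   →  a_1 = 9
179 = 7·24 + 11   →  a_2 = 7
24 = 2·11 + 2   →  a_3 = 2

2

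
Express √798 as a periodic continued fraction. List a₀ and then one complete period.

a₀ = ⌊√798⌋ = 28.
With m₀=0, d₀=1 and mₖ₊₁ = dₖaₖ − mₖ, dₖ₊₁ = (n − mₖ₊₁²)/dₖ, aₖ₊₁ = ⌊(a₀+mₖ₊₁)/dₖ₊₁⌋:
  k=1: m=28, d=14, a=4
  k=2: m=28, d=1, a=56
d=1 and a=2a₀=56 at k=2, so the next step gives (m, d) = (28, 14) again — its k=1 value — and the period has length 2.

[28; 4, 56]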